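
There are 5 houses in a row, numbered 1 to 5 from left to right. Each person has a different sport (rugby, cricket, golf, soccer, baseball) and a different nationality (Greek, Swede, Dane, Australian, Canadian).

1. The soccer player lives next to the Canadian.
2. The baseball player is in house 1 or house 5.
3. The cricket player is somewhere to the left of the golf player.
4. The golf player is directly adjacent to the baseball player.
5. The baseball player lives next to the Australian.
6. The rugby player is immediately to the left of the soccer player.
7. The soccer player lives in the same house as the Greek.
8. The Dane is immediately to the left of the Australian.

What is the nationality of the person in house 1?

The baseball player is narrowed to house 1 or 5; consider each.
Placing it in house 1 leads to a contradiction, so it's in house 5.
By clue 4, the golf player is in house 4.
By clue 5, the Australian is in house 4.
Clue 8: the Dane is in house 3.
Clue 7: the soccer player is in house 2.
The Greek is in house 2 (clue 7).
That leaves cricket as the sport for house 3.
So house 1 gets Canadian for nationality.
House 5's nationality must be Swede (nothing else left).
House 1's sport must be rugby (nothing else left).
So: house 1 = rugby/Canadian, house 2 = soccer/Greek, house 3 = cricket/Dane, house 4 = golf/Australian, house 5 = baseball/Swede.

Canadian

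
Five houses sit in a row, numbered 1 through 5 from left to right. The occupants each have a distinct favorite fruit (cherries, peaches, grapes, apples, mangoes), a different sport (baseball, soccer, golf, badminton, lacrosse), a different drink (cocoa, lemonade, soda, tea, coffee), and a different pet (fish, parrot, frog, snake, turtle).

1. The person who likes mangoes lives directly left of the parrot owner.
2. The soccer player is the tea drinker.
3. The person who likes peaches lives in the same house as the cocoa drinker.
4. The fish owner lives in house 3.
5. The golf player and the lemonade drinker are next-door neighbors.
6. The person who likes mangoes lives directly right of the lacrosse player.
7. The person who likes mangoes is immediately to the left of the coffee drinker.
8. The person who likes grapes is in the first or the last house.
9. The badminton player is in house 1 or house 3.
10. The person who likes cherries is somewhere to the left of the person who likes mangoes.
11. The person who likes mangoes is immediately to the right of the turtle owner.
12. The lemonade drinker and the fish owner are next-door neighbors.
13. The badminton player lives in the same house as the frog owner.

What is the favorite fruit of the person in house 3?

The fish owner is in house 3 (clue 4).
So house 1 gets frog for pet.
That leaves turtle as the pet for house 2.
By clue 11, the person who likes mangoes is in house 3.
Clue 13 places the badminton player in house 1.
By clue 1, the parrot owner is in house 4.
Clue 6 places the lacrosse player in house 2.
The coffee drinker is in house 4 (clue 7).
House 5 pet: only snake fits.
By clue 5, the golf player is in house 3.
House 4's favorite fruit must be apples (nothing else left).
So house 4 gets baseball for sport.
That leaves soccer as the sport for house 5.
House 2's drink must be lemonade (nothing else left).
The tea drinker is in house 5 (clue 2).
That leaves cherries as the favorite fruit for house 2.
House 3's drink must be soda (nothing else left).
From clue 3, the person who likes peaches must be in house 1.
That leaves grapes as the favorite fruit for house 5.
The only drink still possible for house 1 is cocoa.
So: house 1 = peaches/badminton/cocoa/frog, house 2 = cherries/lacrosse/lemonade/turtle, house 3 = mangoes/golf/soda/fish, house 4 = apples/baseball/coffee/parrot, house 5 = grapes/soccer/tea/snake.

mangoes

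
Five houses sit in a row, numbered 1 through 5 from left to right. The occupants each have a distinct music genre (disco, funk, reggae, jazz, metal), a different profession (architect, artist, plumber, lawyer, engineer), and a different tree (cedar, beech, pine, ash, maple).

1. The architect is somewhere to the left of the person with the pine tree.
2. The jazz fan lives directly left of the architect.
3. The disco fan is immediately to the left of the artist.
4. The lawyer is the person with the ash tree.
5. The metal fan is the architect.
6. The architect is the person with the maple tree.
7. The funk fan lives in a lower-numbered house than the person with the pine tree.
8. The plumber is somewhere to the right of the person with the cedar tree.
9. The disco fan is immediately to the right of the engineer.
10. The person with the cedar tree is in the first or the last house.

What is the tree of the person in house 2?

ash

The person with the cedar tree is in house 1 (clue 10).
That leaves reggae as the music genre for house 5.
So house 1 gets engineer for profession.
Clue 9: the disco fan is in house 2.
From clue 3, the artist must be in house 3.
The metal fan is in house 4 (clue 5).
By clue 5, the architect is in house 4.
From clue 6, the person with the maple tree must be in house 4.
Clue 1 places the person with the pine tree in house 5.
Clue 2: the jazz fan is in house 3.
The only music genre still possible for house 1 is funk.
House 2's tree must be ash (nothing else left).
The only tree still possible for house 3 is beech.
Clue 4: the lawyer is in house 2.
That leaves plumber as the profession for house 5.
So: house 1 = funk/engineer/cedar, house 2 = disco/lawyer/ash, house 3 = jazz/artist/beech, house 4 = metal/architect/maple, house 5 = reggae/plumber/pine.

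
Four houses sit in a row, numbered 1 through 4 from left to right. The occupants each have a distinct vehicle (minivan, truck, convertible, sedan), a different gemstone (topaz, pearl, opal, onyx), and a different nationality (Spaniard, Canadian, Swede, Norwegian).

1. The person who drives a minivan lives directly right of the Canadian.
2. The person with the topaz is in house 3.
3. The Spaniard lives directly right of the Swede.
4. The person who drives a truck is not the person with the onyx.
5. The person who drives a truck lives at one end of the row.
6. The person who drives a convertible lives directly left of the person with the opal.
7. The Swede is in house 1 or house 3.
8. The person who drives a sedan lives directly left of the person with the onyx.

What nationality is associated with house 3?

Swede

The person with the topaz is in house 3 (clue 2).
That leaves pearl as the gemstone for house 1.
The only vehicle still possible for house 2 is minivan.
House 4 vehicle: only truck fits.
Clue 1: the Canadian is in house 1.
Clue 4 places the person with the onyx in house 2.
From clue 8, the person who drives a sedan must be in house 1.
That leaves convertible as the vehicle for house 3.
The only gemstone still possible for house 4 is opal.
That leaves Swede as the nationality for house 3.
Clue 3 places the Spaniard in house 4.
That leaves Norwegian as the nationality for house 2.
So: house 1 = sedan/pearl/Canadian, house 2 = minivan/onyx/Norwegian, house 3 = convertible/topaz/Swede, house 4 = truck/opal/Spaniard.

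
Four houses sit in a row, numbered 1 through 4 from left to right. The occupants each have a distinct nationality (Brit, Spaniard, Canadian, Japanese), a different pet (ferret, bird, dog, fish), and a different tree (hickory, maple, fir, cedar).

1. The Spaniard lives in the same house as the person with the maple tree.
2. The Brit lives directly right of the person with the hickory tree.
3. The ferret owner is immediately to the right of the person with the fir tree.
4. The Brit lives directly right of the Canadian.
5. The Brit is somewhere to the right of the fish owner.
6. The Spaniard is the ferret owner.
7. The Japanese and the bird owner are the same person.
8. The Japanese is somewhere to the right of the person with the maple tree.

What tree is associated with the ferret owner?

House 1 nationality: only Canadian fits.
The only tree still possible for house 4 is cedar.
The Brit is in house 2 (clue 4).
Clue 5: the fish owner is in house 1.
The only nationality still possible for house 3 is Spaniard.
House 4 nationality: only Japanese fits.
Clue 1 places the person with the maple tree in house 3.
Clue 2: the person with the hickory tree is in house 1.
By clue 6, the ferret owner is in house 3.
Clue 7 places the bird owner in house 4.
That leaves dog as the pet for house 2.
That leaves fir as the tree for house 2.
So: house 1 = Canadian/fish/hickory, house 2 = Brit/dog/fir, house 3 = Spaniard/ferret/maple, house 4 = Japanese/bird/cedar.

maple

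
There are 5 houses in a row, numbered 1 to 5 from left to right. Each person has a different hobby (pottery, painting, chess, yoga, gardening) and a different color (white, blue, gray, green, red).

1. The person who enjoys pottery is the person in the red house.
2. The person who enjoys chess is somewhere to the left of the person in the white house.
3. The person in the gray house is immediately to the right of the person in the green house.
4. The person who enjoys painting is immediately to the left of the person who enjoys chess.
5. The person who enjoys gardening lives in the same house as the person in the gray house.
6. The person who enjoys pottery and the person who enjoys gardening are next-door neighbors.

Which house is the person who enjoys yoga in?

5

The person who enjoys chess is narrowed to house 2 or 3 or 4; consider each.
Placing it in house 3 and house 4 leads to a contradiction, so it's in house 2.
Clue 4 places the person who enjoys painting in house 1.
House 1's color must be blue (nothing else left).
So house 2 gets green for color.
The person in the gray house is in house 3 (clue 3).
Clue 5: the person who enjoys gardening is in house 3.
The person who enjoys pottery is in house 4 (clue 6).
The only hobby still possible for house 5 is yoga.
Clue 1 places the person in the red house in house 4.
House 5 color: only white fits.
So: house 1 = painting/blue, house 2 = chess/green, house 3 = gardening/gray, house 4 = pottery/red, house 5 = yoga/white.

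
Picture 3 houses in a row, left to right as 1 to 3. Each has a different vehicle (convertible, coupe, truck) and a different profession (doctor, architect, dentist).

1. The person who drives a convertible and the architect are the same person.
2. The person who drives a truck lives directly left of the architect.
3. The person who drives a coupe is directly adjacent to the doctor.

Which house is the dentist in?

1

The person who drives a convertible is narrowed to house 2 or 3; consider each.
Placing it in house 2 leads to a contradiction, so it's in house 3.
Clue 1: the architect is in house 3.
Clue 2: the person who drives a truck is in house 2.
That leaves coupe as the vehicle for house 1.
By clue 3, the doctor is in house 2.
House 1 profession: only dentist fits.
So: house 1 = coupe/dentist, house 2 = truck/doctor, house 3 = convertible/architect.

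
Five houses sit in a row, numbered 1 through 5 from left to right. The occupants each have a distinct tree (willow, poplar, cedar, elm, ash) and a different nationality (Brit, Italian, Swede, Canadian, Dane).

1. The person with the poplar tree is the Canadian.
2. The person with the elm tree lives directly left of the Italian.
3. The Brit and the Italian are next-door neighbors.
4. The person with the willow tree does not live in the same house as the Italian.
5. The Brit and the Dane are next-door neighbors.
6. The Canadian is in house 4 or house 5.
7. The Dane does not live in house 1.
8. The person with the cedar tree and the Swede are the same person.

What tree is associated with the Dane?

willow

The person with the poplar tree is narrowed to house 4 or 5; consider each.
Placing it in house 4 leads to a contradiction, so it's in house 5.
The Canadian is in house 5 (clue 1).
The person with the elm tree is narrowed to house 1 or 2 or 3; consider each.
Placing it in house 1 and house 2 leads to a contradiction, so it's in house 3.
By clue 2, the Italian is in house 4.
Clue 3: the Brit is in house 3.
The only nationality still possible for house 1 is Swede.
House 2 nationality: only Dane fits.
By clue 8, the person with the cedar tree is in house 1.
House 4's tree must be ash (nothing else left).
House 2 tree: only willow fits.
So: house 1 = cedar/Swede, house 2 = willow/Dane, house 3 = elm/Brit, house 4 = ash/Italian, house 5 = poplar/Canadian.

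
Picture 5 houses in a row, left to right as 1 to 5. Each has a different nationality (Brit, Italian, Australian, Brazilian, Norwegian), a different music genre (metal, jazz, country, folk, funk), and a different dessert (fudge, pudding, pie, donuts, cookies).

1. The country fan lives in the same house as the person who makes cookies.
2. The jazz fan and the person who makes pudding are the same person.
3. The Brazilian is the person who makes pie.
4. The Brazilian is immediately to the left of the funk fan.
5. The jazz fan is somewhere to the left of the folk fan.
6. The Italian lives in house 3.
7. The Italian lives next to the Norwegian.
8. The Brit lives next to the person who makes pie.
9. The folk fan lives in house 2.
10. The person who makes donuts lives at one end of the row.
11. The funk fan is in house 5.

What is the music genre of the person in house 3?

From clue 6, the Italian must be in house 3.
By clue 9, the folk fan is in house 2.
By clue 11, the funk fan is in house 5.
Clue 4: the Brazilian is in house 4.
By clue 5, the jazz fan is in house 1.
House 2's nationality must be Norwegian (nothing else left).
Clue 2: the person who makes pudding is in house 1.
Clue 3: the person who makes pie is in house 4.
By clue 8, the Brit is in house 5.
So house 1 gets Australian for nationality.
House 2 dessert: only fudge fits.
So house 3 gets cookies for dessert.
That leaves donuts as the dessert for house 5.
From clue 1, the country fan must be in house 3.
House 4 music genre: only metal fits.
So: house 1 = Australian/jazz/pudding, house 2 = Norwegian/folk/fudge, house 3 = Italian/country/cookies, house 4 = Brazilian/metal/pie, house 5 = Brit/funk/donuts.

country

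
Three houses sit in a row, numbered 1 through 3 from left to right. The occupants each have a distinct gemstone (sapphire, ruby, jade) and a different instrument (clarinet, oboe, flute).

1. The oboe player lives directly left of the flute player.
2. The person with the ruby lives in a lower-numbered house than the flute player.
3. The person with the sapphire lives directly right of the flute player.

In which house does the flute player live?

Clue 3: the person with the sapphire is in house 3.
By clue 3, the flute player is in house 2.
House 3 instrument: only clarinet fits.
By clue 2, the person with the ruby is in house 1.
House 2's gemstone must be jade (nothing else left).
House 1 instrument: only oboe fits.
So: house 1 = ruby/oboe, house 2 = jade/flute, house 3 = sapphire/clarinet.

2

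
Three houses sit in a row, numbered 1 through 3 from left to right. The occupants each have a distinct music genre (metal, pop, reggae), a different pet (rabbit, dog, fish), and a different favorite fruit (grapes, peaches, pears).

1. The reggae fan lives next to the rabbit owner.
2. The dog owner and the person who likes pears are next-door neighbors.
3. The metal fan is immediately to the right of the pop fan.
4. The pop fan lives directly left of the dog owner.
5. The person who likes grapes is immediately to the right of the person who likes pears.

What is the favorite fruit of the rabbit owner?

The metal fan is narrowed to house 2 or 3; consider each.
Placing it in house 2 leads to a contradiction, so it's in house 3.
From clue 3, the pop fan must be in house 2.
Clue 4: the dog owner is in house 3.
House 1's music genre must be reggae (nothing else left).
Clue 1: the rabbit owner is in house 2.
Clue 2: the person who likes pears is in house 2.
Clue 5 places the person who likes grapes in house 3.
That leaves fish as the pet for house 1.
House 1 favorite fruit: only peaches fits.
So: house 1 = reggae/fish/peaches, house 2 = pop/rabbit/pears, house 3 = metal/dog/grapes.

pears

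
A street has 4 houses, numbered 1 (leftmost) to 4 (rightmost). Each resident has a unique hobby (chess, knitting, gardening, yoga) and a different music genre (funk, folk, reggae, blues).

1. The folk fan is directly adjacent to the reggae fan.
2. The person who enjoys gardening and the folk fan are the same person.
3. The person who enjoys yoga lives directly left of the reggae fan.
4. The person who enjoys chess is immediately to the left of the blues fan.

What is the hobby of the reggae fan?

The person who enjoys chess is narrowed to house 1 or 2 or 3; consider each.
Placing it in house 2 and house 3 leads to a contradiction, so it's in house 1.
By clue 4, the blues fan is in house 2.
The only music genre still possible for house 1 is funk.
The person who enjoys gardening is narrowed to house 3 or 4; consider each.
Placing it in house 3 leads to a contradiction, so it's in house 4.
Clue 2: the folk fan is in house 4.
The only music genre still possible for house 3 is reggae.
From clue 3, the person who enjoys yoga must be in house 2.
So house 3 gets knitting for hobby.
So: house 1 = chess/funk, house 2 = yoga/blues, house 3 = knitting/reggae, house 4 = gardening/folk.

knitting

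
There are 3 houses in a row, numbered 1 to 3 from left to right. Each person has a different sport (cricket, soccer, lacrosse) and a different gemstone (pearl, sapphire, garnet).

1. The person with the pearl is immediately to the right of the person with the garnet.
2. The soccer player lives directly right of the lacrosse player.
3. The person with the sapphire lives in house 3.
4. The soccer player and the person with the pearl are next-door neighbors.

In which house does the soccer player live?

3

Clue 3: the person with the sapphire is in house 3.
That leaves garnet as the gemstone for house 1.
That leaves pearl as the gemstone for house 2.
From clue 4, the soccer player must be in house 3.
Clue 2 places the lacrosse player in house 2.
House 1's sport must be cricket (nothing else left).
So: house 1 = cricket/garnet, house 2 = lacrosse/pearl, house 3 = soccer/sapphire.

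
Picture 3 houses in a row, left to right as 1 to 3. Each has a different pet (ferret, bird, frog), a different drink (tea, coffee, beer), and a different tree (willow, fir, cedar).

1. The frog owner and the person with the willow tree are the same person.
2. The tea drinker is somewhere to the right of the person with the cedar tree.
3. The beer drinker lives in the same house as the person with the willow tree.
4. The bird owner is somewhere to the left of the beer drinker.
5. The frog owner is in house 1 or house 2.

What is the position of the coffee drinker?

1

House 3 pet: only ferret fits.
That leaves coffee as the drink for house 1.
Clue 3 places the beer drinker in house 2.
From clue 3, the person with the willow tree must be in house 2.
Clue 4 places the bird owner in house 1.
The only pet still possible for house 2 is frog.
That leaves tea as the drink for house 3.
So house 1 gets cedar for tree.
House 3's tree must be fir (nothing else left).
So: house 1 = bird/coffee/cedar, house 2 = frog/beer/willow, house 3 = ferret/tea/fir.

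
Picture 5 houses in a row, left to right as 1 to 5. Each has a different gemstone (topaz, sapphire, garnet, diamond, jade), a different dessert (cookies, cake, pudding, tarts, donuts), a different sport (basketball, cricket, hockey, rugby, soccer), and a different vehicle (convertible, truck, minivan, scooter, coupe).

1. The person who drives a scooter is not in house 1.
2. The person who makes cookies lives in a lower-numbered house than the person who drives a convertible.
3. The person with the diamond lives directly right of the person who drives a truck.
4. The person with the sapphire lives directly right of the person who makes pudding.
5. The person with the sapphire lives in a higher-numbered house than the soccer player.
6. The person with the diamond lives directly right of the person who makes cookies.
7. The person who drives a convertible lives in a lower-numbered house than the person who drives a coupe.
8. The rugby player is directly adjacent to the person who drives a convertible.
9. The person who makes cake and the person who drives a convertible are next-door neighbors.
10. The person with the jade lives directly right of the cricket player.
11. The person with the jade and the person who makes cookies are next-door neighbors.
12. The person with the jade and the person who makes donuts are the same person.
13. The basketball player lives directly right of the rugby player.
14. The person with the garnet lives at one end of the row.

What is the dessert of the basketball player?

The person with the garnet is narrowed to house 1 or 5; consider each.
Placing it in house 5 leads to a contradiction, so it's in house 1.
The person with the diamond is narrowed to house 2 or 3 or 4; consider each.
Placing it in house 2 and house 3 leads to a contradiction, so it's in house 4.
Clue 3: the person who drives a truck is in house 3.
Clue 6: the person who makes cookies is in house 3.
House 2 gemstone: only jade fits.
House 1's vehicle must be minivan (nothing else left).
Clue 2 places the person who drives a convertible in house 4.
Clue 7: the person who drives a coupe is in house 5.
By clue 8, the rugby player is in house 3.
The person who makes cake is in house 5 (clue 9).
Clue 10 places the cricket player in house 1.
Clue 12 places the person who makes donuts in house 2.
Clue 13: the basketball player is in house 4.
House 1 dessert: only tarts fits.
The only dessert still possible for house 4 is pudding.
House 2 sport: only soccer fits.
The only sport still possible for house 5 is hockey.
That leaves scooter as the vehicle for house 2.
Clue 4 places the person with the sapphire in house 5.
That leaves topaz as the gemstone for house 3.
So: house 1 = garnet/tarts/cricket/minivan, house 2 = jade/donuts/soccer/scooter, house 3 = topaz/cookies/rugby/truck, house 4 = diamond/pudding/basketball/convertible, house 5 = sapphire/cake/hockey/coupe.

pudding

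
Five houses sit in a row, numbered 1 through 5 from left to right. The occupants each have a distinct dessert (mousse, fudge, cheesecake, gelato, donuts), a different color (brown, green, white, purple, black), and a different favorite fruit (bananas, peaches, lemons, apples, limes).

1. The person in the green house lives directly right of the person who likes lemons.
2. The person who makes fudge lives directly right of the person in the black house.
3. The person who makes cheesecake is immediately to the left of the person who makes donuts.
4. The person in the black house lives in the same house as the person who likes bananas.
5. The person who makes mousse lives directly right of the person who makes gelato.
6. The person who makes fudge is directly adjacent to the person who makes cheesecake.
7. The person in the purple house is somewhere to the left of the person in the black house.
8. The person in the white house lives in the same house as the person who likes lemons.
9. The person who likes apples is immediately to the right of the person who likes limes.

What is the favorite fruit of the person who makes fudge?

lemons

House 1's dessert must be gelato (nothing else left).
From clue 5, the person who makes mousse must be in house 2.
The person who makes cheesecake is narrowed to house 3 or 4; consider each.
Placing it in house 3 leads to a contradiction, so it's in house 4.
The person who makes donuts is in house 5 (clue 3).
House 3's dessert must be fudge (nothing else left).
From clue 2, the person in the black house must be in house 2.
The person who likes bananas is in house 2 (clue 4).
The person in the purple house is in house 1 (clue 7).
The only favorite fruit still possible for house 1 is peaches.
The only favorite fruit still possible for house 5 is apples.
The person who likes limes is in house 4 (clue 9).
The only favorite fruit still possible for house 3 is lemons.
Clue 1 places the person in the green house in house 4.
The person in the white house is in house 3 (clue 8).
That leaves brown as the color for house 5.
So: house 1 = gelato/purple/peaches, house 2 = mousse/black/bananas, house 3 = fudge/white/lemons, house 4 = cheesecake/green/limes, house 5 = donuts/brown/apples.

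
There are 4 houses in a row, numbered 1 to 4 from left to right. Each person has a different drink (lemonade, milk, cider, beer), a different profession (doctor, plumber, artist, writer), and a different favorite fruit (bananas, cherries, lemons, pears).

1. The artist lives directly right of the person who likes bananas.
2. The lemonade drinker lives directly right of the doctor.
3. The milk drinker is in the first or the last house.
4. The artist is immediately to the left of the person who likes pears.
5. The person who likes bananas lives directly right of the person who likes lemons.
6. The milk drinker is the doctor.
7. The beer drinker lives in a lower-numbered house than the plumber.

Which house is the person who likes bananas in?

2

Clue 6: the milk drinker is in house 1.
Clue 6: the doctor is in house 1.
Clue 1 places the artist in house 3.
From clue 1, the person who likes bananas must be in house 2.
From clue 2, the lemonade drinker must be in house 2.
Clue 4: the person who likes pears is in house 4.
From clue 5, the person who likes lemons must be in house 1.
That leaves beer as the drink for house 3.
House 4 drink: only cider fits.
That leaves writer as the profession for house 2.
House 4 profession: only plumber fits.
So house 3 gets cherries for favorite fruit.
So: house 1 = milk/doctor/lemons, house 2 = lemonade/writer/bananas, house 3 = beer/artist/cherries, house 4 = cider/plumber/pears.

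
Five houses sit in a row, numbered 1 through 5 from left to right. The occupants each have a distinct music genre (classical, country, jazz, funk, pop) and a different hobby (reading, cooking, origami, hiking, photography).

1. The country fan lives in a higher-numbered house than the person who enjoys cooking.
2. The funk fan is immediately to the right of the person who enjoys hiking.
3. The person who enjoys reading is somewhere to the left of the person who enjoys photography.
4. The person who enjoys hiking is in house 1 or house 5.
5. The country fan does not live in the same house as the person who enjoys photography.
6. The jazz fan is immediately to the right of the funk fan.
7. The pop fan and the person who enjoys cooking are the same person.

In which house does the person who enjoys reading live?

Clue 4 places the person who enjoys hiking in house 1.
The funk fan is in house 2 (clue 2).
Clue 6 places the jazz fan in house 3.
The only music genre still possible for house 1 is classical.
House 4's music genre must be pop (nothing else left).
The only music genre still possible for house 5 is country.
The person who enjoys cooking is in house 4 (clue 7).
That leaves photography as the hobby for house 3.
That leaves origami as the hobby for house 5.
So house 2 gets reading for hobby.
So: house 1 = classical/hiking, house 2 = funk/reading, house 3 = jazz/photography, house 4 = pop/cooking, house 5 = country/origami.

2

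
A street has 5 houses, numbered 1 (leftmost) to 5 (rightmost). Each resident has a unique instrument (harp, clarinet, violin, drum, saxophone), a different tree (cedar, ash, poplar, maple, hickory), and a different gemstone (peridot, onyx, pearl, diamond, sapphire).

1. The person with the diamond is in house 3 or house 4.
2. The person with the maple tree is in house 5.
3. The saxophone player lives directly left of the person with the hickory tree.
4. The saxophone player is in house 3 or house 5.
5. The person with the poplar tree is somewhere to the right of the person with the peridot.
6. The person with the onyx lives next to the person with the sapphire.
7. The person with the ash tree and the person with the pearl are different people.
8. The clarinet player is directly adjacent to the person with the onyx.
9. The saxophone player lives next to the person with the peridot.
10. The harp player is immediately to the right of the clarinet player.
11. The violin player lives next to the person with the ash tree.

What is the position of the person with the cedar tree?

From clue 2, the person with the maple tree must be in house 5.
By clue 4, the saxophone player is in house 3.
By clue 3, the person with the hickory tree is in house 4.
From clue 5, the person with the peridot must be in house 2.
Clue 6: the person with the sapphire is in house 4.
By clue 8, the clarinet player is in house 4.
The harp player is in house 5 (clue 10).
That leaves poplar as the tree for house 3.
That leaves pearl as the gemstone for house 1.
House 5 gemstone: only onyx fits.
From clue 7, the person with the ash tree must be in house 2.
By clue 11, the violin player is in house 1.
House 2's instrument must be drum (nothing else left).
So house 1 gets cedar for tree.
House 3 gemstone: only diamond fits.
So: house 1 = violin/cedar/pearl, house 2 = drum/ash/peridot, house 3 = saxophone/poplar/diamond, house 4 = clarinet/hickory/sapphire, house 5 = harp/maple/onyx.

1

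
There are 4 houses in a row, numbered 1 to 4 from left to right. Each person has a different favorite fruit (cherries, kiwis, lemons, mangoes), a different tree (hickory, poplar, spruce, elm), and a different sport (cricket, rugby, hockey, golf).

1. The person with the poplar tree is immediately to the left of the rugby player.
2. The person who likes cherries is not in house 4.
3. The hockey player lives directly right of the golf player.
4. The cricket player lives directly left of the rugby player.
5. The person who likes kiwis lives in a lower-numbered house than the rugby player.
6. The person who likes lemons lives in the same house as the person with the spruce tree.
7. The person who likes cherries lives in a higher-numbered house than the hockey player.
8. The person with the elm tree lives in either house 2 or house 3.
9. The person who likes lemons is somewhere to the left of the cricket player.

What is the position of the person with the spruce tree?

Clue 7: the person who likes cherries is in house 3.
From clue 7, the hockey player must be in house 2.
The only favorite fruit still possible for house 4 is mangoes.
That leaves golf as the sport for house 1.
That leaves rugby as the sport for house 4.
The person with the poplar tree is in house 3 (clue 1).
That leaves elm as the tree for house 2.
The only tree still possible for house 4 is hickory.
That leaves cricket as the sport for house 3.
Clue 6: the person who likes lemons is in house 1.
That leaves kiwis as the favorite fruit for house 2.
House 1 tree: only spruce fits.
So: house 1 = lemons/spruce/golf, house 2 = kiwis/elm/hockey, house 3 = cherries/poplar/cricket, house 4 = mangoes/hickory/rugby.

1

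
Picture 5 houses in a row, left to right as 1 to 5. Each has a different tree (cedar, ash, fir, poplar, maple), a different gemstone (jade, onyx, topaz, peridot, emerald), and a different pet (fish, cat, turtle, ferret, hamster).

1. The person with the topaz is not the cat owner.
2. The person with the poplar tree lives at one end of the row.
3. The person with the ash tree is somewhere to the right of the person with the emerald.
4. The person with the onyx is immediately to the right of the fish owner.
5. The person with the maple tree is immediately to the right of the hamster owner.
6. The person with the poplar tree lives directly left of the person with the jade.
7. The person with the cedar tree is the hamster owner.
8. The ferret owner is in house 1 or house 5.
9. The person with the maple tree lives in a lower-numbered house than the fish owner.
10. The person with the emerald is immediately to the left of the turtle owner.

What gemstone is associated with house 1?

topaz

Clue 6: the person with the poplar tree is in house 1.
Clue 6: the person with the jade is in house 2.
Clue 7 places the person with the cedar tree in house 2.
From clue 7, the hamster owner must be in house 2.
House 3 tree: only maple fits.
By clue 9, the fish owner is in house 4.
So house 1 gets ferret for pet.
That leaves cat as the pet for house 3.
The only pet still possible for house 5 is turtle.
By clue 4, the person with the onyx is in house 5.
Clue 10: the person with the emerald is in house 4.
The only gemstone still possible for house 3 is peridot.
By clue 3, the person with the ash tree is in house 5.
House 4's tree must be fir (nothing else left).
That leaves topaz as the gemstone for house 1.
So: house 1 = poplar/topaz/ferret, house 2 = cedar/jade/hamster, house 3 = maple/peridot/cat, house 4 = fir/emerald/fish, house 5 = ash/onyx/turtle.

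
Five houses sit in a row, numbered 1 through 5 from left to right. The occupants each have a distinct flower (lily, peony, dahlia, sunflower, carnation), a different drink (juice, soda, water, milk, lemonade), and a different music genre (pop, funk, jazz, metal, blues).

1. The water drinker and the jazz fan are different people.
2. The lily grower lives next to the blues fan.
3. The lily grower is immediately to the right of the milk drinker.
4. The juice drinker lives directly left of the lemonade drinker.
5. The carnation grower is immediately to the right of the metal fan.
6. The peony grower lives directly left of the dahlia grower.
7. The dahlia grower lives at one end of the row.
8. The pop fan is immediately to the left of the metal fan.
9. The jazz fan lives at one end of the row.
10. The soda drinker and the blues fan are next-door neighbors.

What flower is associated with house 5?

Clue 7: the dahlia grower is in house 5.
By clue 6, the peony grower is in house 4.
House 1 flower: only sunflower fits.
House 2 flower: only lily fits.
House 3's flower must be carnation (nothing else left).
The milk drinker is in house 1 (clue 3).
By clue 5, the metal fan is in house 2.
From clue 8, the pop fan must be in house 1.
The only music genre still possible for house 3 is blues.
House 4's music genre must be funk (nothing else left).
House 5 music genre: only jazz fits.
House 5 drink: only lemonade fits.
By clue 4, the juice drinker is in house 4.
So house 2 gets soda for drink.
House 3's drink must be water (nothing else left).
So: house 1 = sunflower/milk/pop, house 2 = lily/soda/metal, house 3 = carnation/water/blues, house 4 = peony/juice/funk, house 5 = dahlia/lemonade/jazz.

dahlia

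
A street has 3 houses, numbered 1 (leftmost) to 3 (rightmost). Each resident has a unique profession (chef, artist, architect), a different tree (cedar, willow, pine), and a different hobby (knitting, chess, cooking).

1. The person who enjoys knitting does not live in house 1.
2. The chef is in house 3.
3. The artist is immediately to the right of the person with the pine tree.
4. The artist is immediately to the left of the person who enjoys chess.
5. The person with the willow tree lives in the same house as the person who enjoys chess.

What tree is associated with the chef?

willow

Clue 2: the chef is in house 3.
Clue 4 places the artist in house 2.
The person who enjoys chess is in house 3 (clue 4).
The person with the willow tree is in house 3 (clue 5).
House 1's profession must be architect (nothing else left).
House 1 hobby: only cooking fits.
House 2 hobby: only knitting fits.
From clue 3, the person with the pine tree must be in house 1.
That leaves cedar as the tree for house 2.
So: house 1 = architect/pine/cooking, house 2 = artist/cedar/knitting, house 3 = chef/willow/chess.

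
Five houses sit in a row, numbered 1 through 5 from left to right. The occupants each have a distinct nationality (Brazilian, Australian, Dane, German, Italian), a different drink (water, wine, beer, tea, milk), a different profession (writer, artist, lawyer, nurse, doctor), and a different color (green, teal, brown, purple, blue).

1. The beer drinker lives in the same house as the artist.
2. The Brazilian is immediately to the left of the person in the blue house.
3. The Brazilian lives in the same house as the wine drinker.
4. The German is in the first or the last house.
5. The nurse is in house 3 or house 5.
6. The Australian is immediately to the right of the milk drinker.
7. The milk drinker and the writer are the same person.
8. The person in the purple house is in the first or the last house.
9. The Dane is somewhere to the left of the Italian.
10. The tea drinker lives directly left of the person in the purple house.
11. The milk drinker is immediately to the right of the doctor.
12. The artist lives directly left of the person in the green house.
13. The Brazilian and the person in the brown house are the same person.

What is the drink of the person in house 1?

wine

Clue 10 places the tea drinker in house 4.
Clue 10: the person in the purple house is in house 5.
The only drink still possible for house 5 is water.
The only profession still possible for house 4 is lawyer.
That leaves nurse as the profession for house 5.
The Australian is narrowed to house 3 or 4; consider each.
Placing it in house 4 leads to a contradiction, so it's in house 3.
Clue 6 places the milk drinker in house 2.
By clue 7, the writer is in house 2.
The doctor is in house 1 (clue 11).
That leaves artist as the profession for house 3.
Clue 1: the beer drinker is in house 3.
Clue 3 places the Brazilian in house 1.
The wine drinker is in house 1 (clue 3).
Clue 12 places the person in the green house in house 4.
From clue 13, the person in the brown house must be in house 1.
So house 5 gets German for nationality.
The person in the blue house is in house 2 (clue 2).
By clue 9, the Dane is in house 2.
Clue 9 places the Italian in house 4.
That leaves teal as the color for house 3.
So: house 1 = Brazilian/wine/doctor/brown, house 2 = Dane/milk/writer/blue, house 3 = Australian/beer/artist/teal, house 4 = Italian/tea/lawyer/green, house 5 = German/water/nurse/purple.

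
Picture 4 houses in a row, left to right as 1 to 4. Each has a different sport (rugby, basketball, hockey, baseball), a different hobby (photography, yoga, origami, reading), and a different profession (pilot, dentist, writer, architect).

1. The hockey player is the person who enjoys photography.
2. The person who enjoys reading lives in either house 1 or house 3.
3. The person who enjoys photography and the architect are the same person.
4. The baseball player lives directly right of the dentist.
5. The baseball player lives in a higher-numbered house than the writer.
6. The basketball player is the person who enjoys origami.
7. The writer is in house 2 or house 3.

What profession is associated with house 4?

pilot

The baseball player is narrowed to house 3 or 4; consider each.
Placing it in house 3 leads to a contradiction, so it's in house 4.
Clue 4 places the dentist in house 3.
The only profession still possible for house 2 is writer.
The person who enjoys photography is in house 1 (clue 3).
From clue 3, the architect must be in house 1.
House 3's hobby must be reading (nothing else left).
The only hobby still possible for house 4 is yoga.
So house 4 gets pilot for profession.
From clue 1, the hockey player must be in house 1.
The basketball player is in house 2 (clue 6).
House 3's sport must be rugby (nothing else left).
That leaves origami as the hobby for house 2.
So: house 1 = hockey/photography/architect, house 2 = basketball/origami/writer, house 3 = rugby/reading/dentist, house 4 = baseball/yoga/pilot.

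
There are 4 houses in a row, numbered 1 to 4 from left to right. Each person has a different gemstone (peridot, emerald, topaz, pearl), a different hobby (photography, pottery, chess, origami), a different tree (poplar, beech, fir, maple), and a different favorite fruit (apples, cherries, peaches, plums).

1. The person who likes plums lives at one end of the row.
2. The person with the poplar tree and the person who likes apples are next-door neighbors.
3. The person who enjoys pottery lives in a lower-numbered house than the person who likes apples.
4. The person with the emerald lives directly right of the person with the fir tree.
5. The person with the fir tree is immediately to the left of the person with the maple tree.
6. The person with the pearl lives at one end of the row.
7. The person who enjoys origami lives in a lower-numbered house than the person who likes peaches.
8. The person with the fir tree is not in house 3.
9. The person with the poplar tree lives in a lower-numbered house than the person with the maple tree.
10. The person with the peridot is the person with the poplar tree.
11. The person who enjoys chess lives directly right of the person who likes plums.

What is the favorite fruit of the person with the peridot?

plums

From clue 11, the person who enjoys chess must be in house 2.
From clue 11, the person who likes plums must be in house 1.
House 4's hobby must be photography (nothing else left).
So house 4 gets beech for tree.
The person who enjoys pottery is in house 1 (clue 3).
The only hobby still possible for house 3 is origami.
So house 3 gets maple for tree.
From clue 5, the person with the fir tree must be in house 2.
From clue 7, the person who likes peaches must be in house 4.
So house 1 gets poplar for tree.
The person who likes apples is in house 2 (clue 2).
From clue 4, the person with the emerald must be in house 3.
By clue 10, the person with the peridot is in house 1.
House 2 gemstone: only topaz fits.
The only gemstone still possible for house 4 is pearl.
That leaves cherries as the favorite fruit for house 3.
So: house 1 = peridot/pottery/poplar/plums, house 2 = topaz/chess/fir/apples, house 3 = emerald/origami/maple/cherries, house 4 = pearl/photography/beech/peaches.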